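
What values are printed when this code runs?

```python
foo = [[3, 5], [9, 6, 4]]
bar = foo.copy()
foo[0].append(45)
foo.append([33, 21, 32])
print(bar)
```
[[3, 5, 45], [9, 6, 4]]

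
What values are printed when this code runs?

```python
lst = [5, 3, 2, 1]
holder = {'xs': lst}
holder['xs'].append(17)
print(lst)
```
[5, 3, 2, 1, 17]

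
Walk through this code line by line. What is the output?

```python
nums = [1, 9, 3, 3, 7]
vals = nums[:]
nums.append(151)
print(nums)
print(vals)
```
[1, 9, 3, 3, 7, 151]
[1, 9, 3, 3, 7]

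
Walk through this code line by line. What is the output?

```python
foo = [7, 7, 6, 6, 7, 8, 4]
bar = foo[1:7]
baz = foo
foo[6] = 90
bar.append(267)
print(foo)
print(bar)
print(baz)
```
[7, 7, 6, 6, 7, 8, 90]
[7, 6, 6, 7, 8, 4, 267]
[7, 7, 6, 6, 7, 8, 90]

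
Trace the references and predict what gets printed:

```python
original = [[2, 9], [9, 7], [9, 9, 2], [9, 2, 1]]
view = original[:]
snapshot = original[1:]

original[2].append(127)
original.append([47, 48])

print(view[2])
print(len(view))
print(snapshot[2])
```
[9, 9, 2, 127]
4
[9, 2, 1]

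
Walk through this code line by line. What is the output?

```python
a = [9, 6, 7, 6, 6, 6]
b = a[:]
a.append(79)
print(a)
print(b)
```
[9, 6, 7, 6, 6, 6, 79]
[9, 6, 7, 6, 6, 6]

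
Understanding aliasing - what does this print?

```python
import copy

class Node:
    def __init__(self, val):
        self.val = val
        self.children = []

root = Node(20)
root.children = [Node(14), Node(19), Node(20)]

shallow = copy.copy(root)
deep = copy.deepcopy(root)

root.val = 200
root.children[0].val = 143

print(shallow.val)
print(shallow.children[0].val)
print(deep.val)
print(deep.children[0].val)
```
20
143
20
14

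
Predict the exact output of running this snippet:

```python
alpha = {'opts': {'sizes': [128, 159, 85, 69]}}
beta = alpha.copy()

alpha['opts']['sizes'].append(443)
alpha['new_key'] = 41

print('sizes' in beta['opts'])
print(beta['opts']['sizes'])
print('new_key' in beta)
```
True
[128, 159, 85, 69, 443]
False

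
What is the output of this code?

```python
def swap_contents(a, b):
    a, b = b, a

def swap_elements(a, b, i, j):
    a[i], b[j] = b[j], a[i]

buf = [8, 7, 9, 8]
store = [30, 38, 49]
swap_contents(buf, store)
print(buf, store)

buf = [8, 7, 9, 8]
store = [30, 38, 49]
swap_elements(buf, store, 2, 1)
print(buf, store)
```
[8, 7, 9, 8] [30, 38, 49]
[8, 7, 38, 8] [30, 9, 49]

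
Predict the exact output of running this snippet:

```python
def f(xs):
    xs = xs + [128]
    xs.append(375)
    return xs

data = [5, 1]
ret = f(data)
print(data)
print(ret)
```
[5, 1]
[5, 1, 128, 375]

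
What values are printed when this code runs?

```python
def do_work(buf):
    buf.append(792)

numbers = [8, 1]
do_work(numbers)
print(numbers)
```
[8, 1, 792]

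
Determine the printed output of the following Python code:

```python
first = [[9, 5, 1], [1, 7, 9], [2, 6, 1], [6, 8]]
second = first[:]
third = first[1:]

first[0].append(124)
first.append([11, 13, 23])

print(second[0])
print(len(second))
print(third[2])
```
[9, 5, 1, 124]
4
[6, 8]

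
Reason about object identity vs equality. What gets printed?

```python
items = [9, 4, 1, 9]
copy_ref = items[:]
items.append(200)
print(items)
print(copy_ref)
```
[9, 4, 1, 9, 200]
[9, 4, 1, 9]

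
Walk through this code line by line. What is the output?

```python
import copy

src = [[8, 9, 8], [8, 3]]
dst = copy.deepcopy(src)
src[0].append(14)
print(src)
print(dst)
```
[[8, 9, 8, 14], [8, 3]]
[[8, 9, 8], [8, 3]]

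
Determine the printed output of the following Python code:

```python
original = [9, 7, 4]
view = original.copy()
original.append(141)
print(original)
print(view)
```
[9, 7, 4, 141]
[9, 7, 4]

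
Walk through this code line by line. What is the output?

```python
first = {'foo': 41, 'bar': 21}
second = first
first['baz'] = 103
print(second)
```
{'foo': 41, 'bar': 21, 'baz': 103}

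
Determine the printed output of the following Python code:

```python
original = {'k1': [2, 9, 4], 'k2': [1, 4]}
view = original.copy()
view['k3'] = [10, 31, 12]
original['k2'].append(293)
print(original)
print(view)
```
{'k1': [2, 9, 4], 'k2': [1, 4, 293]}
{'k1': [2, 9, 4], 'k2': [1, 4, 293], 'k3': [10, 31, 12]}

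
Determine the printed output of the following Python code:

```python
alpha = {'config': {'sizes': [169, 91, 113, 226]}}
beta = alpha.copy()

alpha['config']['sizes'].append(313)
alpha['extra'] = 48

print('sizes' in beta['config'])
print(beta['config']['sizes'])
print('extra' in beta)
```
True
[169, 91, 113, 226, 313]
False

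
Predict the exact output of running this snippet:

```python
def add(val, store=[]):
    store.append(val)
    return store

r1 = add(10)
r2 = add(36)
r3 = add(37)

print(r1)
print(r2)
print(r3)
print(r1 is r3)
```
[10, 36, 37]
[10, 36, 37]
[10, 36, 37]
True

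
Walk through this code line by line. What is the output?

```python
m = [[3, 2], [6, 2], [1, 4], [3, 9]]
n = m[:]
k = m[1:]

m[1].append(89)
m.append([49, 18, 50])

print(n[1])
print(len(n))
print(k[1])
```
[6, 2, 89]
4
[1, 4]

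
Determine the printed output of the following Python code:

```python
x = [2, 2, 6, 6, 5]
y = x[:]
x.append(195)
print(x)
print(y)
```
[2, 2, 6, 6, 5, 195]
[2, 2, 6, 6, 5]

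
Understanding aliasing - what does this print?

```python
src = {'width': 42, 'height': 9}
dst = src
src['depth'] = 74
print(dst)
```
{'width': 42, 'height': 9, 'depth': 74}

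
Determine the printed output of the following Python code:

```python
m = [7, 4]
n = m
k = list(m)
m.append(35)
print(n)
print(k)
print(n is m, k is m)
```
[7, 4, 35]
[7, 4]
True False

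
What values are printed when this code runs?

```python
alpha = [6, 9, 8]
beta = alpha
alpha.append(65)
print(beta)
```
[6, 9, 8, 65]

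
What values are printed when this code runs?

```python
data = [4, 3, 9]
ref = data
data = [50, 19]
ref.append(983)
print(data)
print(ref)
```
[50, 19]
[4, 3, 9, 983]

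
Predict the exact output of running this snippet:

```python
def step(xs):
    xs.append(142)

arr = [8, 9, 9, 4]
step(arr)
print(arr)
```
[8, 9, 9, 4, 142]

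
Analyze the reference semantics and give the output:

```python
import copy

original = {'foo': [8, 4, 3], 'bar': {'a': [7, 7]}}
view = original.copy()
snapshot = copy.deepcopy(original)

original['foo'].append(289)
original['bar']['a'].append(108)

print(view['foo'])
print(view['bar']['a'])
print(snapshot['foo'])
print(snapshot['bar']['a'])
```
[8, 4, 3, 289]
[7, 7, 108]
[8, 4, 3]
[7, 7]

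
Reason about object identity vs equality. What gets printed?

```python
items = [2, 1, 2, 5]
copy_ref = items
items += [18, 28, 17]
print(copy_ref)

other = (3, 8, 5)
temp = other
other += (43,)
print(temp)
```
[2, 1, 2, 5, 18, 28, 17]
(3, 8, 5)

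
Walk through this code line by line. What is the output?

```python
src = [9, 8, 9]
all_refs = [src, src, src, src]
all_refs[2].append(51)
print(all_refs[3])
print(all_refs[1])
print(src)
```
[9, 8, 9, 51]
[9, 8, 9, 51]
[9, 8, 9, 51]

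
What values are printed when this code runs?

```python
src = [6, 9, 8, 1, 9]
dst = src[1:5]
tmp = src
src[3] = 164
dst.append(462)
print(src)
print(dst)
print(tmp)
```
[6, 9, 8, 164, 9]
[9, 8, 1, 9, 462]
[6, 9, 8, 164, 9]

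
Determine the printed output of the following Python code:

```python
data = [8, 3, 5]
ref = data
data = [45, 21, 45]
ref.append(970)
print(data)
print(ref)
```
[45, 21, 45]
[8, 3, 5, 970]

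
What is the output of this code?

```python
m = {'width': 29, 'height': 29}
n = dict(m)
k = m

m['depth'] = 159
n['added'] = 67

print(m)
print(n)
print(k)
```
{'width': 29, 'height': 29, 'depth': 159}
{'width': 29, 'height': 29, 'added': 67}
{'width': 29, 'height': 29, 'depth': 159}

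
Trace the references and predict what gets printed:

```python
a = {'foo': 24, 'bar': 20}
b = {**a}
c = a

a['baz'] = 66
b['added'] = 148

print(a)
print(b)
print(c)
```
{'foo': 24, 'bar': 20, 'baz': 66}
{'foo': 24, 'bar': 20, 'added': 148}
{'foo': 24, 'bar': 20, 'baz': 66}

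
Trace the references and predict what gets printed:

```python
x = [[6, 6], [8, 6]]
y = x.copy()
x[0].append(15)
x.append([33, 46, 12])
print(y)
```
[[6, 6, 15], [8, 6]]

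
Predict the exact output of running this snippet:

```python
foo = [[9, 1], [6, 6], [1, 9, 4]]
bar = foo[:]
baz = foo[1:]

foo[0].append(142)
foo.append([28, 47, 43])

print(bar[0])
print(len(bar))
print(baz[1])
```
[9, 1, 142]
3
[1, 9, 4]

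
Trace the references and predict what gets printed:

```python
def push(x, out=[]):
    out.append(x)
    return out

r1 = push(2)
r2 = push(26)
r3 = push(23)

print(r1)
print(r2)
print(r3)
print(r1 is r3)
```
[2, 26, 23]
[2, 26, 23]
[2, 26, 23]
True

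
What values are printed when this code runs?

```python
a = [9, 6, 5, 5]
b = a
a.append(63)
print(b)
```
[9, 6, 5, 5, 63]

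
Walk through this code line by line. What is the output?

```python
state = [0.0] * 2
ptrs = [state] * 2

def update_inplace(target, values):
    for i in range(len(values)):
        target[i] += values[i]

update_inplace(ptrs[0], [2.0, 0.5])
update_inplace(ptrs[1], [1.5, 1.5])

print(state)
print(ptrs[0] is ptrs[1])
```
[3.5, 2.0]
True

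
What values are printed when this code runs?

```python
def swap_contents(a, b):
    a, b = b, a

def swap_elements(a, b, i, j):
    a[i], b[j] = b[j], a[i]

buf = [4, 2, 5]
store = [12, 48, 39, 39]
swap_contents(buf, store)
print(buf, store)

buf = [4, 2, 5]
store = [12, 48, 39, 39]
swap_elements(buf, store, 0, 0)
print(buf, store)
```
[4, 2, 5] [12, 48, 39, 39]
[12, 2, 5] [4, 48, 39, 39]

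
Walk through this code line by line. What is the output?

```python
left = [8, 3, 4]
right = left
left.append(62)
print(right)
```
[8, 3, 4, 62]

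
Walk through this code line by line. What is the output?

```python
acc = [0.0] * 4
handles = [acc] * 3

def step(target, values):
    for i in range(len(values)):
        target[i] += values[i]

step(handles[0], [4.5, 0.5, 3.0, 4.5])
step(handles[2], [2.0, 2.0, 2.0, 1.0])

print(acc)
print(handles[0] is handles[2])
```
[6.5, 2.5, 5.0, 5.5]
True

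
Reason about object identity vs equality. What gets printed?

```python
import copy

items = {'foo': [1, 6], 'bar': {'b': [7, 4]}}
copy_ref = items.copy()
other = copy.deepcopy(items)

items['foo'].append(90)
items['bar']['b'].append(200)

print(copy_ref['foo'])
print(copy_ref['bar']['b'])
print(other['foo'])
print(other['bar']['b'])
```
[1, 6, 90]
[7, 4, 200]
[1, 6]
[7, 4]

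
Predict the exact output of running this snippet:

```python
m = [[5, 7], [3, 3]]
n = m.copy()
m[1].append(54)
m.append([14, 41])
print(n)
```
[[5, 7], [3, 3, 54]]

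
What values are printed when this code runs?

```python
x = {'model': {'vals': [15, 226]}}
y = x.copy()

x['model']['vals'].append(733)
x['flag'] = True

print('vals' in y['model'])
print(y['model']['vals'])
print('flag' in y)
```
True
[15, 226, 733]
False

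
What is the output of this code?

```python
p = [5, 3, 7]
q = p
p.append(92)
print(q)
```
[5, 3, 7, 92]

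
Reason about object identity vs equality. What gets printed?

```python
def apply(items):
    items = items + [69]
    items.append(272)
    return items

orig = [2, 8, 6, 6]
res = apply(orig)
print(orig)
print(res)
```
[2, 8, 6, 6]
[2, 8, 6, 6, 69, 272]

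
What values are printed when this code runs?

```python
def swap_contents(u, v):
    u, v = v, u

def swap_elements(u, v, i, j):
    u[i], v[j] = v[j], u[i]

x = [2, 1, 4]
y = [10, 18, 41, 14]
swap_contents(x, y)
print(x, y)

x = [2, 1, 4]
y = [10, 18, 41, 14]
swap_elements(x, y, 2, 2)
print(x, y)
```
[2, 1, 4] [10, 18, 41, 14]
[2, 1, 41] [10, 18, 4, 14]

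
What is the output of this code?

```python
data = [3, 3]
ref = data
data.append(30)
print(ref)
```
[3, 3, 30]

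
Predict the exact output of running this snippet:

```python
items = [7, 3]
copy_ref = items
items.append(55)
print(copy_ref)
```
[7, 3, 55]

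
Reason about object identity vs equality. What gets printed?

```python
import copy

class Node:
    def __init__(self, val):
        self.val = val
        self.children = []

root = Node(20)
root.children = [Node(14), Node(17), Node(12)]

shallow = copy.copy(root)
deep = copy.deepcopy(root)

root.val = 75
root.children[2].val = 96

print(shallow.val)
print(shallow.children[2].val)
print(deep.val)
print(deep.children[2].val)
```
20
96
20
12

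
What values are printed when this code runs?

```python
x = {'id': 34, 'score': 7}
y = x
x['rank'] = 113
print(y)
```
{'id': 34, 'score': 7, 'rank': 113}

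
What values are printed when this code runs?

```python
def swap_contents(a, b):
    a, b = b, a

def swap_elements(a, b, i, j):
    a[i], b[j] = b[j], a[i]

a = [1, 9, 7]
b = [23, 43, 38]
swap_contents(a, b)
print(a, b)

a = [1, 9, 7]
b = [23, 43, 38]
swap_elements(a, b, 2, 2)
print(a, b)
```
[1, 9, 7] [23, 43, 38]
[1, 9, 38] [23, 43, 7]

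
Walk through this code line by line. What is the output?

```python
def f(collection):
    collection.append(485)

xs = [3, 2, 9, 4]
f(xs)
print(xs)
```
[3, 2, 9, 4, 485]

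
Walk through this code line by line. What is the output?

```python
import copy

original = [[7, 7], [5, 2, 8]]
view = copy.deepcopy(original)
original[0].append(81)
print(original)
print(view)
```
[[7, 7, 81], [5, 2, 8]]
[[7, 7], [5, 2, 8]]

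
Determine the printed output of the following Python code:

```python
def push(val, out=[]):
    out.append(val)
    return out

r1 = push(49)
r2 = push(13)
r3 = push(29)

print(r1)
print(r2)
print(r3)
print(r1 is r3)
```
[49, 13, 29]
[49, 13, 29]
[49, 13, 29]
True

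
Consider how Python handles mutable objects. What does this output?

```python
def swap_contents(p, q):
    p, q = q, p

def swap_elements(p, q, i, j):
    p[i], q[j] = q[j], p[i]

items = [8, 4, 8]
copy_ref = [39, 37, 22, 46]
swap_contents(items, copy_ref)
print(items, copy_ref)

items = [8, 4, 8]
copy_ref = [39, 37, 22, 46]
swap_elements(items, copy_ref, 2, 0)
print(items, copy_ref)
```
[8, 4, 8] [39, 37, 22, 46]
[8, 4, 39] [8, 37, 22, 46]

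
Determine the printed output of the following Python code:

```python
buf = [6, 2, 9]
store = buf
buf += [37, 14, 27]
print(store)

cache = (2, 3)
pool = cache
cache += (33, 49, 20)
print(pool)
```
[6, 2, 9, 37, 14, 27]
(2, 3)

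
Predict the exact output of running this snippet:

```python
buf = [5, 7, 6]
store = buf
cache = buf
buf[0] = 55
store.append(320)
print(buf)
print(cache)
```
[55, 7, 6, 320]
[55, 7, 6, 320]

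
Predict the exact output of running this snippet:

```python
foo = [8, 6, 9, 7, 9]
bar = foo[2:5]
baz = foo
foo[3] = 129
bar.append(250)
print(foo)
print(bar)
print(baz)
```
[8, 6, 9, 129, 9]
[9, 7, 9, 250]
[8, 6, 9, 129, 9]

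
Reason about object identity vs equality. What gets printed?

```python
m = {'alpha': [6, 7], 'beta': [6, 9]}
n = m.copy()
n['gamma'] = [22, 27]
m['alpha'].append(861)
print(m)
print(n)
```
{'alpha': [6, 7, 861], 'beta': [6, 9]}
{'alpha': [6, 7, 861], 'beta': [6, 9], 'gamma': [22, 27]}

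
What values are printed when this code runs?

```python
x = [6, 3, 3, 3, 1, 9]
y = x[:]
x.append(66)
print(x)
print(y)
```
[6, 3, 3, 3, 1, 9, 66]
[6, 3, 3, 3, 1, 9]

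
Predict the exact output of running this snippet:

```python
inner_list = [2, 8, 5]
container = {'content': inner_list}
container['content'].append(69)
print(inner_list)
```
[2, 8, 5, 69]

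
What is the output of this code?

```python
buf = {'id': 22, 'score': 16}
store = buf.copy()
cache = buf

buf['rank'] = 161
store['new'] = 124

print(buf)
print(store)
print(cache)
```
{'id': 22, 'score': 16, 'rank': 161}
{'id': 22, 'score': 16, 'new': 124}
{'id': 22, 'score': 16, 'rank': 161}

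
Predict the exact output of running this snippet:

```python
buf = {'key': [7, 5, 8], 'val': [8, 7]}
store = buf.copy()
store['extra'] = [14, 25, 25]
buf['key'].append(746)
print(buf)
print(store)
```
{'key': [7, 5, 8, 746], 'val': [8, 7]}
{'key': [7, 5, 8, 746], 'val': [8, 7], 'extra': [14, 25, 25]}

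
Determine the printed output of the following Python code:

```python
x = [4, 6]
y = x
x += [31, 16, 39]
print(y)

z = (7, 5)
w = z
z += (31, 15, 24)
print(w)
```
[4, 6, 31, 16, 39]
(7, 5)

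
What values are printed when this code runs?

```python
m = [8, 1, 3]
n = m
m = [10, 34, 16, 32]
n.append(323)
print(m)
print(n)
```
[10, 34, 16, 32]
[8, 1, 3, 323]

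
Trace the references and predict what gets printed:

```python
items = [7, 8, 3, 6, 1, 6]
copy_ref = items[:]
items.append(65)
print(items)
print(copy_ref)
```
[7, 8, 3, 6, 1, 6, 65]
[7, 8, 3, 6, 1, 6]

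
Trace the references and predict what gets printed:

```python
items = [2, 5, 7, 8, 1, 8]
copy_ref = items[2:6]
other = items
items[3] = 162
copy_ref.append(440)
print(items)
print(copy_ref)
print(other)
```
[2, 5, 7, 162, 1, 8]
[7, 8, 1, 8, 440]
[2, 5, 7, 162, 1, 8]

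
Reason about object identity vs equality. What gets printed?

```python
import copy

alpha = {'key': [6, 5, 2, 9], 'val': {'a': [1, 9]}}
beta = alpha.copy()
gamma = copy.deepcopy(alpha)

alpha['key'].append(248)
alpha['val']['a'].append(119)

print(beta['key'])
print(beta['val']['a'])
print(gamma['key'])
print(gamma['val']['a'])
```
[6, 5, 2, 9, 248]
[1, 9, 119]
[6, 5, 2, 9]
[1, 9]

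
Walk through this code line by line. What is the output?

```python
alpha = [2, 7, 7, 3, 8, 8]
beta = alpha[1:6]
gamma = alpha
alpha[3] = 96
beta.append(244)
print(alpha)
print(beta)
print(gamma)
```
[2, 7, 7, 96, 8, 8]
[7, 7, 3, 8, 8, 244]
[2, 7, 7, 96, 8, 8]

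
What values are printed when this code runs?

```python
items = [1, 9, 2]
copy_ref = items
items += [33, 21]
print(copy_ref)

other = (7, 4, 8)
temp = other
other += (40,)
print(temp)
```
[1, 9, 2, 33, 21]
(7, 4, 8)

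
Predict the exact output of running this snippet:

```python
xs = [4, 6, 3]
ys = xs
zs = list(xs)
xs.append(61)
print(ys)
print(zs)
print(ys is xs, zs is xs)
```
[4, 6, 3, 61]
[4, 6, 3]
True False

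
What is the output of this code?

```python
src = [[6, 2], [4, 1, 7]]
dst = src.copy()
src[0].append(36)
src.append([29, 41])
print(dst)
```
[[6, 2, 36], [4, 1, 7]]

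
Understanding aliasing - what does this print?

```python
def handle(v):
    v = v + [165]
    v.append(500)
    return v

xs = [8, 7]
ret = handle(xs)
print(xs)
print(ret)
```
[8, 7]
[8, 7, 165, 500]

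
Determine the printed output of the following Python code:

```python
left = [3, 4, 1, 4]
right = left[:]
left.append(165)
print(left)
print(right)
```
[3, 4, 1, 4, 165]
[3, 4, 1, 4]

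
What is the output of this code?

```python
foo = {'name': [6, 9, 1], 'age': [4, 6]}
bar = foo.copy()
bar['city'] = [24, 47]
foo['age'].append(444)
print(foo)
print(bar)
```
{'name': [6, 9, 1], 'age': [4, 6, 444]}
{'name': [6, 9, 1], 'age': [4, 6, 444], 'city': [24, 47]}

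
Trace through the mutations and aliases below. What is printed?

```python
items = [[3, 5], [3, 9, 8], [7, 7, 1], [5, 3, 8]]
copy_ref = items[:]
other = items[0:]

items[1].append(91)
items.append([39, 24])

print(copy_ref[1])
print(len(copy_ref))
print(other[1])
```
[3, 9, 8, 91]
4
[3, 9, 8, 91]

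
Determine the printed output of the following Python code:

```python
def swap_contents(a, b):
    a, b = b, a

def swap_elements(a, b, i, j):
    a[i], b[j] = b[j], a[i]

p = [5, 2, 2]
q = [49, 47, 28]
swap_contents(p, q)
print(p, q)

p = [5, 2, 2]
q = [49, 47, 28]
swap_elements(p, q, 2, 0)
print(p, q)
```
[5, 2, 2] [49, 47, 28]
[5, 2, 49] [2, 47, 28]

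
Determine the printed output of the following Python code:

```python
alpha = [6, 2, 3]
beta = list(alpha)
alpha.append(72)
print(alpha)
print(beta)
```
[6, 2, 3, 72]
[6, 2, 3]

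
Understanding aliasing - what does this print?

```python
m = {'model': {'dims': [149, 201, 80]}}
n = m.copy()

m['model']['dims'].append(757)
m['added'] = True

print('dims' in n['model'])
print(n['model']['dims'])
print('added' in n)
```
True
[149, 201, 80, 757]
False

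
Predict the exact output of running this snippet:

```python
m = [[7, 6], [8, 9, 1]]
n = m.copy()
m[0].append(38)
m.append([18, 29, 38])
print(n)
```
[[7, 6, 38], [8, 9, 1]]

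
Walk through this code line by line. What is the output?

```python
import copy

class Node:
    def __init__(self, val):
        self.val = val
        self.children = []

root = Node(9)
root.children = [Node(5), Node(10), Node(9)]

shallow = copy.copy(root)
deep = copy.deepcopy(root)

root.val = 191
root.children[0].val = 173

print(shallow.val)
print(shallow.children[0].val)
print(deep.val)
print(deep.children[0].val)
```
9
173
9
5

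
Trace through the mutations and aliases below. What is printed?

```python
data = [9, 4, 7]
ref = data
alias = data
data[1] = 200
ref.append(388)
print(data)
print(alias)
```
[9, 200, 7, 388]
[9, 200, 7, 388]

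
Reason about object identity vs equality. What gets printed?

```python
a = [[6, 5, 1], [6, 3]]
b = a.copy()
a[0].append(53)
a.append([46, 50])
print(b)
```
[[6, 5, 1, 53], [6, 3]]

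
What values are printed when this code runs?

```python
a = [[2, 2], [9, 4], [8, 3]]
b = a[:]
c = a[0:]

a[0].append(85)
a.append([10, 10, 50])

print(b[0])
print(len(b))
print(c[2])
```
[2, 2, 85]
3
[8, 3]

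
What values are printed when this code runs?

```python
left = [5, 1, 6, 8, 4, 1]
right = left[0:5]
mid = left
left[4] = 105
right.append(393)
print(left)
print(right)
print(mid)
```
[5, 1, 6, 8, 105, 1]
[5, 1, 6, 8, 4, 393]
[5, 1, 6, 8, 105, 1]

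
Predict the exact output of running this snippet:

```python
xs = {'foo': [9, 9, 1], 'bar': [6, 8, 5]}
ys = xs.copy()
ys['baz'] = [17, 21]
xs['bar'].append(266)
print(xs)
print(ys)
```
{'foo': [9, 9, 1], 'bar': [6, 8, 5, 266]}
{'foo': [9, 9, 1], 'bar': [6, 8, 5, 266], 'baz': [17, 21]}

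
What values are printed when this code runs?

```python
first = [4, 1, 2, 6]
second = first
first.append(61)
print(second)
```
[4, 1, 2, 6, 61]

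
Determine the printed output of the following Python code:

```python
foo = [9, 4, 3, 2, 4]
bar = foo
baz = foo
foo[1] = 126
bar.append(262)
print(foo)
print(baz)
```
[9, 126, 3, 2, 4, 262]
[9, 126, 3, 2, 4, 262]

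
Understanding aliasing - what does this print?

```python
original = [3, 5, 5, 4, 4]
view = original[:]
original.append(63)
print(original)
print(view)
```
[3, 5, 5, 4, 4, 63]
[3, 5, 5, 4, 4]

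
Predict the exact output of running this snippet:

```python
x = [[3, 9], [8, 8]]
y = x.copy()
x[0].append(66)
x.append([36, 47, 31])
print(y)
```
[[3, 9, 66], [8, 8]]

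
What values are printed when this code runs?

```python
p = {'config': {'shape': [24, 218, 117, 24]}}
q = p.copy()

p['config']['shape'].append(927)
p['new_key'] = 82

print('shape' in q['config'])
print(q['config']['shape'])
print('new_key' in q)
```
True
[24, 218, 117, 24, 927]
False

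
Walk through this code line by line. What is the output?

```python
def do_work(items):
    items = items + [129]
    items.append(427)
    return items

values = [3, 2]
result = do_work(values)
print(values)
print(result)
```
[3, 2]
[3, 2, 129, 427]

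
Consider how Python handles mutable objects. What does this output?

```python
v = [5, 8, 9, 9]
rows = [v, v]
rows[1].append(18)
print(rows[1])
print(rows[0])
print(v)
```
[5, 8, 9, 9, 18]
[5, 8, 9, 9, 18]
[5, 8, 9, 9, 18]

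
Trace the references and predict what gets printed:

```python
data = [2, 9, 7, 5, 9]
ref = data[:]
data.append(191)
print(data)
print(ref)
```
[2, 9, 7, 5, 9, 191]
[2, 9, 7, 5, 9]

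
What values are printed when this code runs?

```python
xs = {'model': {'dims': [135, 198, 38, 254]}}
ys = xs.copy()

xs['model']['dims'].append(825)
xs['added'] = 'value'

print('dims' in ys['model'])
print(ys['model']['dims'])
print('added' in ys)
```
True
[135, 198, 38, 254, 825]
False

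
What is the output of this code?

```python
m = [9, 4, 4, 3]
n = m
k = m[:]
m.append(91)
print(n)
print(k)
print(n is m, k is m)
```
[9, 4, 4, 3, 91]
[9, 4, 4, 3]
True False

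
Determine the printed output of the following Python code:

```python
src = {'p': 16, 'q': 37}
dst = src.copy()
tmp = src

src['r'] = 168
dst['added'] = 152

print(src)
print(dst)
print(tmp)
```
{'p': 16, 'q': 37, 'r': 168}
{'p': 16, 'q': 37, 'added': 152}
{'p': 16, 'q': 37, 'r': 168}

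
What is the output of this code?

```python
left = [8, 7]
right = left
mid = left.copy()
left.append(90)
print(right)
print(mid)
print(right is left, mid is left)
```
[8, 7, 90]
[8, 7]
True False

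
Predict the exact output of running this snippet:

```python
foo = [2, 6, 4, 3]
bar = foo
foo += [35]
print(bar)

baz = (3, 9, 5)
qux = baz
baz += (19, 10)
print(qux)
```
[2, 6, 4, 3, 35]
(3, 9, 5)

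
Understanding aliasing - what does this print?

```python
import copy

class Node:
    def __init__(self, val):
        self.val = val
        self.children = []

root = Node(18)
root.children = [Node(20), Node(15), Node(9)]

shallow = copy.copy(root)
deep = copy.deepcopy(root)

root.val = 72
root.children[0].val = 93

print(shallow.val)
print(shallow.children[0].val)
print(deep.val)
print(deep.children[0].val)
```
18
93
18
20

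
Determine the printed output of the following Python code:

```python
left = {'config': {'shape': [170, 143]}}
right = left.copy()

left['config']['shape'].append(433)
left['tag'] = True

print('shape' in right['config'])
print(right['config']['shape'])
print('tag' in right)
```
True
[170, 143, 433]
False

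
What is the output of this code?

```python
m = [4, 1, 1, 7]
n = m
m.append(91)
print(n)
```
[4, 1, 1, 7, 91]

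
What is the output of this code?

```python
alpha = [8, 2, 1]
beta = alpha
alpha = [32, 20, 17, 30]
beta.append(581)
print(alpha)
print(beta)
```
[32, 20, 17, 30]
[8, 2, 1, 581]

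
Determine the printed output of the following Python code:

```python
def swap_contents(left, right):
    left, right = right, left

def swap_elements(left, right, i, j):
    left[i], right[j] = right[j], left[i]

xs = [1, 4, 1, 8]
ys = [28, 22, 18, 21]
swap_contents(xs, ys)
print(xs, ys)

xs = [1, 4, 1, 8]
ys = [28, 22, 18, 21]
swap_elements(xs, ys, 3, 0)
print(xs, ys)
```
[1, 4, 1, 8] [28, 22, 18, 21]
[1, 4, 1, 28] [8, 22, 18, 21]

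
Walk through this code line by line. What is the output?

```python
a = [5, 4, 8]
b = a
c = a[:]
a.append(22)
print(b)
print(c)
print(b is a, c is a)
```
[5, 4, 8, 22]
[5, 4, 8]
True False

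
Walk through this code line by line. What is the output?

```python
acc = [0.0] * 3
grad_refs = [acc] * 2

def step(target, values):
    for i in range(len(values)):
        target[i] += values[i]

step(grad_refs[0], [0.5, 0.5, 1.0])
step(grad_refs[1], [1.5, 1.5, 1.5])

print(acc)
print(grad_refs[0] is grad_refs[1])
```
[2.0, 2.0, 2.5]
True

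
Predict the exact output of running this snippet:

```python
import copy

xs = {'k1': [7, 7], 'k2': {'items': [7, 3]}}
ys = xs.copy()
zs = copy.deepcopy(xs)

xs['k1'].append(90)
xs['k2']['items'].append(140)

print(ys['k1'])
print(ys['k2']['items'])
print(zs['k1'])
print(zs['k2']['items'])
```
[7, 7, 90]
[7, 3, 140]
[7, 7]
[7, 3]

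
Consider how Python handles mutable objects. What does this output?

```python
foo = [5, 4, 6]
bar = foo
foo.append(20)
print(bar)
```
[5, 4, 6, 20]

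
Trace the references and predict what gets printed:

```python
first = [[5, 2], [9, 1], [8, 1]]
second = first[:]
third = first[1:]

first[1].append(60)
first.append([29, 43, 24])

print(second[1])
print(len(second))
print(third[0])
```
[9, 1, 60]
3
[9, 1, 60]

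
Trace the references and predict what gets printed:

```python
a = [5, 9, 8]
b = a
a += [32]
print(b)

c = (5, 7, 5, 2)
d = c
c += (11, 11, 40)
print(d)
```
[5, 9, 8, 32]
(5, 7, 5, 2)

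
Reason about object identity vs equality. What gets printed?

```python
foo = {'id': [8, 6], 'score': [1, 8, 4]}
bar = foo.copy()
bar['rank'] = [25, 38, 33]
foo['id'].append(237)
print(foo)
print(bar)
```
{'id': [8, 6, 237], 'score': [1, 8, 4]}
{'id': [8, 6, 237], 'score': [1, 8, 4], 'rank': [25, 38, 33]}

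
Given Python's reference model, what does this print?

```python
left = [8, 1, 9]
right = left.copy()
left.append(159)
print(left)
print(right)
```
[8, 1, 9, 159]
[8, 1, 9]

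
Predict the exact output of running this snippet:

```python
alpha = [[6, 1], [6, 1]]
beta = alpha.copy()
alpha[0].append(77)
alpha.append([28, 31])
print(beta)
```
[[6, 1, 77], [6, 1]]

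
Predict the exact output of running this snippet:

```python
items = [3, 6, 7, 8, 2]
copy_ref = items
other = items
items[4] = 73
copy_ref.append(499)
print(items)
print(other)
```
[3, 6, 7, 8, 73, 499]
[3, 6, 7, 8, 73, 499]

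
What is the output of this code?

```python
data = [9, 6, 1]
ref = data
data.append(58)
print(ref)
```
[9, 6, 1, 58]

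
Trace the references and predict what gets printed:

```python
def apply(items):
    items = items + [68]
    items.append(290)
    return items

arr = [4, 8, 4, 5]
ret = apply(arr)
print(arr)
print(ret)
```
[4, 8, 4, 5]
[4, 8, 4, 5, 68, 290]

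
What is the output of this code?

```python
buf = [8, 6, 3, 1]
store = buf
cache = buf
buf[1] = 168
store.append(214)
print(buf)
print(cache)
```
[8, 168, 3, 1, 214]
[8, 168, 3, 1, 214]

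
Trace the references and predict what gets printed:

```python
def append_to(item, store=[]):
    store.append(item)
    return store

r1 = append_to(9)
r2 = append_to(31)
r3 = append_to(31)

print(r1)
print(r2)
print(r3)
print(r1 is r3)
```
[9, 31, 31]
[9, 31, 31]
[9, 31, 31]
True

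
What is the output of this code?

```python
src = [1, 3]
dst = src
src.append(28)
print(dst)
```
[1, 3, 28]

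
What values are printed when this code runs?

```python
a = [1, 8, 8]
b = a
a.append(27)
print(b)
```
[1, 8, 8, 27]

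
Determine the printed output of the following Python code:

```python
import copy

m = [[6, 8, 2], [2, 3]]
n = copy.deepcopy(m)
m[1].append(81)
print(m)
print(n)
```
[[6, 8, 2], [2, 3, 81]]
[[6, 8, 2], [2, 3]]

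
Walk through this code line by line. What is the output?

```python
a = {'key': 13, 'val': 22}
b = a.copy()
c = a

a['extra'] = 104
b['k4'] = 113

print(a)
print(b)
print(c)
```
{'key': 13, 'val': 22, 'extra': 104}
{'key': 13, 'val': 22, 'k4': 113}
{'key': 13, 'val': 22, 'extra': 104}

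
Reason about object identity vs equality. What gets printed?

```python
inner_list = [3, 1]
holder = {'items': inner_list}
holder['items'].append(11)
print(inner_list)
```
[3, 1, 11]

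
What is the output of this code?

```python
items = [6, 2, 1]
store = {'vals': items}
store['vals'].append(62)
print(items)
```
[6, 2, 1, 62]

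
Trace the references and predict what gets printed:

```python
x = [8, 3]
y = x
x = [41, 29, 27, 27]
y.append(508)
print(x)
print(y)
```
[41, 29, 27, 27]
[8, 3, 508]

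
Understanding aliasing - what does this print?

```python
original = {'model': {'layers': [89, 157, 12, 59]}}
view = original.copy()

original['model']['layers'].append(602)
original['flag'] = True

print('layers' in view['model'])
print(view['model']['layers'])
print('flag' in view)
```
True
[89, 157, 12, 59, 602]
False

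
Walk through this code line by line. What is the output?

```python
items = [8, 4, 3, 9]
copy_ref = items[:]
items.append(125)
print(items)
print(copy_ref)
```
[8, 4, 3, 9, 125]
[8, 4, 3, 9]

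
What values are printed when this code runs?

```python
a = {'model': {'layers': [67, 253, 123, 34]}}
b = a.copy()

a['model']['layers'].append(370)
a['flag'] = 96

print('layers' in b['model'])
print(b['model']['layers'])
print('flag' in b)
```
True
[67, 253, 123, 34, 370]
False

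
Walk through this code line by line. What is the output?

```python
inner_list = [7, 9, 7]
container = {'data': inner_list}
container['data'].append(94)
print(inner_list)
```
[7, 9, 7, 94]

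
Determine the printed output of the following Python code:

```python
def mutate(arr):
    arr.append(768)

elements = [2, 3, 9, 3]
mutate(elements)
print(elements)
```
[2, 3, 9, 3, 768]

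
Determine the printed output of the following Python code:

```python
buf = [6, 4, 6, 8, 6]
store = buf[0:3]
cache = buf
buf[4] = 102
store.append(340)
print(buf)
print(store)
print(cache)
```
[6, 4, 6, 8, 102]
[6, 4, 6, 340]
[6, 4, 6, 8, 102]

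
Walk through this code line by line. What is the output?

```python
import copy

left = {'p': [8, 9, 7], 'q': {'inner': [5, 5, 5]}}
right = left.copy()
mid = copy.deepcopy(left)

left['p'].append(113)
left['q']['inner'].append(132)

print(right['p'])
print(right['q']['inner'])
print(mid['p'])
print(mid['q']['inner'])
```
[8, 9, 7, 113]
[5, 5, 5, 132]
[8, 9, 7]
[5, 5, 5]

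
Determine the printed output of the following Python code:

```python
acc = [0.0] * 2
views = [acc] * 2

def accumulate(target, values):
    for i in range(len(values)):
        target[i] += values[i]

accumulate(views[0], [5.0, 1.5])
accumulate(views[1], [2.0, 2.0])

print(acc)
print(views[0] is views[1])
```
[7.0, 3.5]
True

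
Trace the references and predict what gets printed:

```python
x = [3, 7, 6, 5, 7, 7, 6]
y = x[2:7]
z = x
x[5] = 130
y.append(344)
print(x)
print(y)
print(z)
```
[3, 7, 6, 5, 7, 130, 6]
[6, 5, 7, 7, 6, 344]
[3, 7, 6, 5, 7, 130, 6]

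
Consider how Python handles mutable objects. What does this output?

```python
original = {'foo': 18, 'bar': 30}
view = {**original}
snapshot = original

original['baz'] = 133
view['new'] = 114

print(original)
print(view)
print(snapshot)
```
{'foo': 18, 'bar': 30, 'baz': 133}
{'foo': 18, 'bar': 30, 'new': 114}
{'foo': 18, 'bar': 30, 'baz': 133}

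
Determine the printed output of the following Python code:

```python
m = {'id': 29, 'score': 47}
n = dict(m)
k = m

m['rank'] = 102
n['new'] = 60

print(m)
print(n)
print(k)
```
{'id': 29, 'score': 47, 'rank': 102}
{'id': 29, 'score': 47, 'new': 60}
{'id': 29, 'score': 47, 'rank': 102}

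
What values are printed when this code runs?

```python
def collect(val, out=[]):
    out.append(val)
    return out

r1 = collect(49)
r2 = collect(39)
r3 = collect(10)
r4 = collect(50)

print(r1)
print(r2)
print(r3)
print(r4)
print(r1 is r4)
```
[49, 39, 10, 50]
[49, 39, 10, 50]
[49, 39, 10, 50]
[49, 39, 10, 50]
True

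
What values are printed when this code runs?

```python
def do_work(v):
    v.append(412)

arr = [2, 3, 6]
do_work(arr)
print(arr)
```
[2, 3, 6, 412]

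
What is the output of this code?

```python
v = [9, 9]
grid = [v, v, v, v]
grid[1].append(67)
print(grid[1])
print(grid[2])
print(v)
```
[9, 9, 67]
[9, 9, 67]
[9, 9, 67]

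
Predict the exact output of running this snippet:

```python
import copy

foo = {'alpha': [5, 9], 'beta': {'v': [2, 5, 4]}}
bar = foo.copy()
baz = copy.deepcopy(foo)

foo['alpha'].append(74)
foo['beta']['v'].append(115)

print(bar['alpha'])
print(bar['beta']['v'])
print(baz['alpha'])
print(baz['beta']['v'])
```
[5, 9, 74]
[2, 5, 4, 115]
[5, 9]
[2, 5, 4]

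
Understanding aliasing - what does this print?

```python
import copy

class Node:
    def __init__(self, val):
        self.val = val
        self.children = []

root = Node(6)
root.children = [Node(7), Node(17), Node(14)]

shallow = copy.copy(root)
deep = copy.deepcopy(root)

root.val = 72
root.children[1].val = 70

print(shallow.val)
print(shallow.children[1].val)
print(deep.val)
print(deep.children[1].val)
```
6
70
6
17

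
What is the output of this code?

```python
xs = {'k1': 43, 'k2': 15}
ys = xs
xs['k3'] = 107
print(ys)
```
{'k1': 43, 'k2': 15, 'k3': 107}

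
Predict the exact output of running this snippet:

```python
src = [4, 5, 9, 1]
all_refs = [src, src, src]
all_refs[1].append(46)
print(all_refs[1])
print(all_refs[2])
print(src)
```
[4, 5, 9, 1, 46]
[4, 5, 9, 1, 46]
[4, 5, 9, 1, 46]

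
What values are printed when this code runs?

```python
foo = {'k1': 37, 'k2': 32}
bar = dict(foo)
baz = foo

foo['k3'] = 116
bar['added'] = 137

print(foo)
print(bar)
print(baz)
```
{'k1': 37, 'k2': 32, 'k3': 116}
{'k1': 37, 'k2': 32, 'added': 137}
{'k1': 37, 'k2': 32, 'k3': 116}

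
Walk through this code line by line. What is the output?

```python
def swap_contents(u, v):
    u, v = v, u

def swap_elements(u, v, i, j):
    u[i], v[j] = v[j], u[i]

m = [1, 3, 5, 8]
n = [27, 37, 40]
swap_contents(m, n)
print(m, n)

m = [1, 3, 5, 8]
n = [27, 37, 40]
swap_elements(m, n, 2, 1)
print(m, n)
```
[1, 3, 5, 8] [27, 37, 40]
[1, 3, 37, 8] [27, 5, 40]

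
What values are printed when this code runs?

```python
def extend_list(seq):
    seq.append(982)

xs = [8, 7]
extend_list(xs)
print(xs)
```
[8, 7, 982]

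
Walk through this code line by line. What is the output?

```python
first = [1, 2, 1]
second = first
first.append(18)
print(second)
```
[1, 2, 1, 18]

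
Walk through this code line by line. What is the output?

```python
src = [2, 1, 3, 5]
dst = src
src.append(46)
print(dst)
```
[2, 1, 3, 5, 46]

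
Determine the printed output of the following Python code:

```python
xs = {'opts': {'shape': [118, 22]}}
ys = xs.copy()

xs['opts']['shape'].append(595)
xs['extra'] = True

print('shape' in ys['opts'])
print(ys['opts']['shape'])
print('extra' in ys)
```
True
[118, 22, 595]
False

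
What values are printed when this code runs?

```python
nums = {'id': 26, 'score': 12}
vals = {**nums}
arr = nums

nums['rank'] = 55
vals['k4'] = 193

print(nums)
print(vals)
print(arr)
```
{'id': 26, 'score': 12, 'rank': 55}
{'id': 26, 'score': 12, 'k4': 193}
{'id': 26, 'score': 12, 'rank': 55}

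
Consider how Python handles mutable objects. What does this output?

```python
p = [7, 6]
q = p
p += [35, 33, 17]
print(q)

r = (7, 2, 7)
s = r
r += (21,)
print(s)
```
[7, 6, 35, 33, 17]
(7, 2, 7)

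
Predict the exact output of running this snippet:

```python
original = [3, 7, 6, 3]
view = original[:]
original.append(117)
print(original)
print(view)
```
[3, 7, 6, 3, 117]
[3, 7, 6, 3]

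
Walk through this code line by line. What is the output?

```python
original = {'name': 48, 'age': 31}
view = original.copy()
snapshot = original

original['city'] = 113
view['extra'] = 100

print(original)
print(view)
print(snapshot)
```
{'name': 48, 'age': 31, 'city': 113}
{'name': 48, 'age': 31, 'extra': 100}
{'name': 48, 'age': 31, 'city': 113}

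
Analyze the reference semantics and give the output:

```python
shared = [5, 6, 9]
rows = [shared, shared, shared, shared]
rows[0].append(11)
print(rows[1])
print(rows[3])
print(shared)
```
[5, 6, 9, 11]
[5, 6, 9, 11]
[5, 6, 9, 11]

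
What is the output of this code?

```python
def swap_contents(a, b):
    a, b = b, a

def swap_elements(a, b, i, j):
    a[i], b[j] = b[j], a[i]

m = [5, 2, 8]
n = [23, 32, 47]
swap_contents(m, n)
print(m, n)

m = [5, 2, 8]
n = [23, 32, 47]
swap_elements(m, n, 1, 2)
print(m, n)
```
[5, 2, 8] [23, 32, 47]
[5, 47, 8] [23, 32, 2]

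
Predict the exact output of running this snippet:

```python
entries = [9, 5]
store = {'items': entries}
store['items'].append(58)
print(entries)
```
[9, 5, 58]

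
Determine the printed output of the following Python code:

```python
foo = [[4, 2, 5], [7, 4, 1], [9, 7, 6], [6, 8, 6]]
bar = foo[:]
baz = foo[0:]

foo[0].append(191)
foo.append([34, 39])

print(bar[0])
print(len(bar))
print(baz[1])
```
[4, 2, 5, 191]
4
[7, 4, 1]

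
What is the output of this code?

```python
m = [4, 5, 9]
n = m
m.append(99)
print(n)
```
[4, 5, 9, 99]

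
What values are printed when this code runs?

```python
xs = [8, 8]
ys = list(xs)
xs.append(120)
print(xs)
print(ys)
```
[8, 8, 120]
[8, 8]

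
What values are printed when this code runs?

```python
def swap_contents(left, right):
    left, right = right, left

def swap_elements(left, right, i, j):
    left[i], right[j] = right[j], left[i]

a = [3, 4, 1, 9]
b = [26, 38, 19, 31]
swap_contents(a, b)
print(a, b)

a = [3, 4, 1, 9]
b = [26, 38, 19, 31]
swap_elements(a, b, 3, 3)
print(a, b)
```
[3, 4, 1, 9] [26, 38, 19, 31]
[3, 4, 1, 31] [26, 38, 19, 9]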